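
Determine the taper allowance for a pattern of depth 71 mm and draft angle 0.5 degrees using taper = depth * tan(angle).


Formula: taper = depth * tan(draft_angle)
tan(0.5 deg) = 0.0087269
taper = 71 mm * 0.0087269 = 0.6196 mm

Answer: 0.6196 mm


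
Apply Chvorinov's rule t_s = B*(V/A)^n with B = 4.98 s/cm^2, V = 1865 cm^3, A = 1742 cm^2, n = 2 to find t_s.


Formula: t_s = B * (V/A)^n  (Chvorinov's rule, n=2)
Modulus M = V/A = 1865/1742 = 1.070608 cm
M^2 = 1.070608^2 = 1.146201 cm^2
t_s = 4.98 * 1.146201 = 5.7081 s

5.7081 s


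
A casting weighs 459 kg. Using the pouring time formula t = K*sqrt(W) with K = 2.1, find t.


Formula: t = K * sqrt(W)
sqrt(W) = sqrt(459) = 21.42429
t = 2.1 * 21.42429 = 44.9910 s

Answer: 44.9910 s


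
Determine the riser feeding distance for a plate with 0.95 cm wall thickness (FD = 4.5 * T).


Formula: FD = 4.5 * T  (riser feeding-distance rule)
FD = 4.5 * 0.95 cm = 4.2750 cm

Answer: 4.2750 cm


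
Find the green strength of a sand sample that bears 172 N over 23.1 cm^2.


Formula: Compressive Strength = Force / Area
Strength = 172 N / 23.1 cm^2 = 7.4459 N/cm^2


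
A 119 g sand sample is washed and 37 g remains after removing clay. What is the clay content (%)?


Formula: Clay% = (W_total - W_washed) / W_total * 100
Clay mass = 119 - 37 = 82 g
Clay% = 82 / 119 * 100 = 68.9076%


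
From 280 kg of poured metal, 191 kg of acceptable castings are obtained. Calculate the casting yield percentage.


Formula: Casting Yield = (W_good / W_total) * 100
Yield = (191 kg / 280 kg) * 100 = 68.2143%

Final answer: 68.2143%


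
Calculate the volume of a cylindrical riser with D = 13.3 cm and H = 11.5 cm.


Formula: V = pi * (D/2)^2 * H  (cylinder volume)
Radius = D/2 = 13.3/2 = 6.65 cm
V = pi * 6.65^2 * 11.5 = 1597.6844 cm^3

1597.6844 cm^3


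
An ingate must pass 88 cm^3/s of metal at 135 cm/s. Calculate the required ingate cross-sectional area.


Formula: A_ingate = Q / v  (continuity equation)
A = 88 cm^3/s / 135 cm/s = 0.6519 cm^2

Final answer: 0.6519 cm^2


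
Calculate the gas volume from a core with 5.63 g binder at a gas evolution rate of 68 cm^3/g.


Formula: V_gas = W_binder * gas_evolution_rate
V = 5.63 g * 68 cm^3/g = 382.8400 cm^3

382.8400 cm^3


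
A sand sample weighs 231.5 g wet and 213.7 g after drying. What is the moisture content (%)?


Formula: MC = (W_wet - W_dry) / W_wet * 100
Water mass = 231.5 - 213.7 = 17.8 g
MC = 17.8 / 231.5 * 100 = 7.6890%

Final answer: 7.6890%


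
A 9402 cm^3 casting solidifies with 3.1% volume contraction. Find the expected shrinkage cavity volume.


Formula: V_shrink = V_casting * shrinkage_pct / 100
V_shrink = 9402 cm^3 * 3.1 / 100 = 291.4620 cm^3

Final answer: 291.4620 cm^3


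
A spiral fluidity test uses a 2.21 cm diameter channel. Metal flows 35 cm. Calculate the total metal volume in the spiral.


Formula: V = pi * (d/2)^2 * L  (cylinder volume)
Radius = 2.21/2 = 1.105 cm
V = pi * 1.105^2 * 35 = 134.2587 cm^3

134.2587 cm^3


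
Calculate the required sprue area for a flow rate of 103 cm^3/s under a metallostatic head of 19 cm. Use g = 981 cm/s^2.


Formula: v = sqrt(2*g*h), A = Q/v
Velocity: v = sqrt(2 * 981 * 19) = sqrt(37278) = 193.0751 cm/s
Sprue area: A = Q / v = 103 / 193.0751 = 0.5335 cm^2

Answer: 0.5335 cm^2


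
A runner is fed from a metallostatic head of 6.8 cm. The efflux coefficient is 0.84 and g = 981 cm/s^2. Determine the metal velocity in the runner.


Formula: v = Cd * sqrt(2 * g * h)  (Torricelli with discharge coefficient)
2*g*h = 2 * 981 * 6.8 = 13341.6 cm^2/s^2
sqrt(13341.6) = 115.50584 cm/s
v = 0.84 * 115.50584 = 97.0249 cm/s


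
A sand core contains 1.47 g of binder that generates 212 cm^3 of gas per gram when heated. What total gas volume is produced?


Formula: V_gas = W_binder * gas_evolution_rate
V = 1.47 g * 212 cm^3/g = 311.6400 cm^3

311.6400 cm^3


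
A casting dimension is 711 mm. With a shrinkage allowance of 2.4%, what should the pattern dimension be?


Formula: L_pattern = L_casting * (1 + shrinkage_rate/100)
Shrinkage factor = 1 + 2.4/100 = 1.024
L_pattern = 711 mm * 1.024 = 728.0640 mm

Answer: 728.0640 mm


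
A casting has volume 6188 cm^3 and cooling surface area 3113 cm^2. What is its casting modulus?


Formula: Casting Modulus M = V / A
M = 6188 cm^3 / 3113 cm^2 = 1.9878 cm

1.9878 cm


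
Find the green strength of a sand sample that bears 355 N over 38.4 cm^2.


Formula: Compressive Strength = Force / Area
Strength = 355 N / 38.4 cm^2 = 9.2448 N/cm^2


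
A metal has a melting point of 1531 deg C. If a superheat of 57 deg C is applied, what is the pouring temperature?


Formula: T_pour = T_melt + Superheat
T_pour = 1531 + 57 = 1588 deg C

Final answer: 1588 deg C


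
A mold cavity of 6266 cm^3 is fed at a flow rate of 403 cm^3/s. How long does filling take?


Formula: t_fill = V_mold / Q_flow
t = 6266 cm^3 / 403 cm^3/s = 15.5484 s

Final answer: 15.5484 s


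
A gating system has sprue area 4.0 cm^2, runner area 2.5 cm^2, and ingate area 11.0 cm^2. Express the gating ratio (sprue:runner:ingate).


Sprue:Runner:Ingate = 1 : 2.5/4.0 : 11.0/4.0 = 1:0.63:2.75

Final answer: 1:0.63:2.75


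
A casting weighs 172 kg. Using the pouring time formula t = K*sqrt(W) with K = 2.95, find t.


Formula: t = K * sqrt(W)
sqrt(W) = sqrt(172) = 13.11488
t = 2.95 * 13.11488 = 38.6889 s

38.6889 s


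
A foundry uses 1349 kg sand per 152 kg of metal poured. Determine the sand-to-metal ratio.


Formula: Sand-to-Metal Ratio = W_sand / W_metal
Ratio = 1349 kg / 152 kg = 8.8750

Answer: 8.8750


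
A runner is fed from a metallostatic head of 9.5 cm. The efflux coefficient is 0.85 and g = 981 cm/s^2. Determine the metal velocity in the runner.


Formula: v = Cd * sqrt(2 * g * h)  (Torricelli with discharge coefficient)
2*g*h = 2 * 981 * 9.5 = 18639.0 cm^2/s^2
sqrt(18639.0) = 136.52472 cm/s
v = 0.85 * 136.52472 = 116.0460 cm/s

Answer: 116.0460 cm/s


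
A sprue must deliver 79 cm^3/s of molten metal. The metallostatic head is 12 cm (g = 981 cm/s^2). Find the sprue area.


Formula: v = sqrt(2*g*h), A = Q/v
Velocity: v = sqrt(2 * 981 * 12) = sqrt(23544) = 153.4405 cm/s
Sprue area: A = Q / v = 79 / 153.4405 = 0.5149 cm^2

Final answer: 0.5149 cm^2


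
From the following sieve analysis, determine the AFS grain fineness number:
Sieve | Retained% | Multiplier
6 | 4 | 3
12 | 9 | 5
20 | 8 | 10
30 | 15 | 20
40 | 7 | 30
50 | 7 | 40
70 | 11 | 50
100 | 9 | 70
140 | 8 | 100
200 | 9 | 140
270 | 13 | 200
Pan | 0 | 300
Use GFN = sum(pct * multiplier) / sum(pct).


Formula: GFN = sum(pct * multiplier) / sum(pct)
sum(pct * multiplier) = 6767
sum(pct) = 100
GFN = 6767 / 100 = 67.67


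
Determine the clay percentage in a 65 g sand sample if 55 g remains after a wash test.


Formula: Clay% = (W_total - W_washed) / W_total * 100
Clay mass = 65 - 55 = 10 g
Clay% = 10 / 65 * 100 = 15.3846%

Answer: 15.3846%


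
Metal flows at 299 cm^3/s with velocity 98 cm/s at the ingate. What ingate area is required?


Formula: A_ingate = Q / v  (continuity equation)
A = 299 cm^3/s / 98 cm/s = 3.0510 cm^2

3.0510 cm^2


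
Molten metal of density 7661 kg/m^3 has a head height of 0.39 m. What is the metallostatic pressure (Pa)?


Formula: P = rho * g * h
rho * g = 7661 * 9.81 = 75154.41 N/m^3
P = 75154.41 * 0.39 = 29310.2199 Pa

Answer: 29310.2199 Pa


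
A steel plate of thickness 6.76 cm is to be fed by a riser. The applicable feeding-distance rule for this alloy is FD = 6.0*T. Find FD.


Formula: FD = 6.0 * T  (riser feeding-distance rule)
FD = 6.0 * 6.76 cm = 40.5600 cm

Final answer: 40.5600 cm


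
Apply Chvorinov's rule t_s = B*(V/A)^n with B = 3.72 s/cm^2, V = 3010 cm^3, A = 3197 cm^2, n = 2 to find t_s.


Formula: t_s = B * (V/A)^n  (Chvorinov's rule, n=2)
Modulus M = V/A = 3010/3197 = 0.941508 cm
M^2 = 0.941508^2 = 0.886437 cm^2
t_s = 3.72 * 0.886437 = 3.2975 s

Answer: 3.2975 s


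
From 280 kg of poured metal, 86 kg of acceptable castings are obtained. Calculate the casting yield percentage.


Formula: Casting Yield = (W_good / W_total) * 100
Yield = (86 kg / 280 kg) * 100 = 30.7143%


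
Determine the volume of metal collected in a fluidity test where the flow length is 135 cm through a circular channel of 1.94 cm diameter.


Formula: V = pi * (d/2)^2 * L  (cylinder volume)
Radius = 1.94/2 = 0.97 cm
V = pi * 0.97^2 * 135 = 399.0498 cm^3

399.0498 cm^3


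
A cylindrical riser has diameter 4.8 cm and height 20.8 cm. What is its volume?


Formula: V = pi * (D/2)^2 * H  (cylinder volume)
Radius = D/2 = 4.8/2 = 2.4 cm
V = pi * 2.4^2 * 20.8 = 376.3879 cm^3


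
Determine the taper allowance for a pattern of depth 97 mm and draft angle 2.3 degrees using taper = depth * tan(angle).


Formula: taper = depth * tan(draft_angle)
tan(2.3 deg) = 0.0401641
taper = 97 mm * 0.0401641 = 3.8959 mm

Answer: 3.8959 mm


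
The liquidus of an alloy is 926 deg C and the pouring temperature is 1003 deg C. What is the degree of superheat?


Formula: Superheat = T_pour - T_melt
Superheat = 1003 - 926 = 77 deg C

Answer: 77 deg C


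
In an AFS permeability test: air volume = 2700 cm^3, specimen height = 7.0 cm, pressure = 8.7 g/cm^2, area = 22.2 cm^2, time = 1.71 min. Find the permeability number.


Formula: Permeability Number P = (V * H) / (p * A * t)
Numerator: V * H = 2700 * 7.0 = 18900.0
Denominator: p * A * t = 8.7 * 22.2 * 1.71 = 330.2694
P = 18900.0 / 330.2694 = 57.2260


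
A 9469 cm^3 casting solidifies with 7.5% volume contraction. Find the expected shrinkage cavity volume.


Formula: V_shrink = V_casting * shrinkage_pct / 100
V_shrink = 9469 cm^3 * 7.5 / 100 = 710.1750 cm^3


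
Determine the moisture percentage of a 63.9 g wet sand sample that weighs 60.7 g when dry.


Formula: MC = (W_wet - W_dry) / W_wet * 100
Water mass = 63.9 - 60.7 = 3.2 g
MC = 3.2 / 63.9 * 100 = 5.0078%

Answer: 5.0078%


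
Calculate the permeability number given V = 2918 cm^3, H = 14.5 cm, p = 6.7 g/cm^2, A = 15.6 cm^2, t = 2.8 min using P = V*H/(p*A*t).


Formula: Permeability Number P = (V * H) / (p * A * t)
Numerator: V * H = 2918 * 14.5 = 42311.0
Denominator: p * A * t = 6.7 * 15.6 * 2.8 = 292.656
P = 42311.0 / 292.656 = 144.5759

Final answer: 144.5759


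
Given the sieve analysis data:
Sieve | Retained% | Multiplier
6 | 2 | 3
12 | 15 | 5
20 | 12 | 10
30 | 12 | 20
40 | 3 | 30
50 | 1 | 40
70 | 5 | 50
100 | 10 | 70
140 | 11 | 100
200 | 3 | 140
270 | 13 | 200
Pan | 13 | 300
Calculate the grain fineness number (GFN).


Formula: GFN = sum(pct * multiplier) / sum(pct)
sum(pct * multiplier) = 9541
sum(pct) = 100
GFN = 9541 / 100 = 95.41


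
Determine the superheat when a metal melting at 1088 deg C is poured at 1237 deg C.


Formula: Superheat = T_pour - T_melt
Superheat = 1237 - 1088 = 149 deg C

Answer: 149 deg C


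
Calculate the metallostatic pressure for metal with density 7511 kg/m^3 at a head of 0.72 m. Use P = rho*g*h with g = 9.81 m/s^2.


Formula: P = rho * g * h
rho * g = 7511 * 9.81 = 73682.91 N/m^3
P = 73682.91 * 0.72 = 53051.6952 Pa

Final answer: 53051.6952 Pa


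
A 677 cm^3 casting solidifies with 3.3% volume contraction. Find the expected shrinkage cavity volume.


Formula: V_shrink = V_casting * shrinkage_pct / 100
V_shrink = 677 cm^3 * 3.3 / 100 = 22.3410 cm^3

Answer: 22.3410 cm^3


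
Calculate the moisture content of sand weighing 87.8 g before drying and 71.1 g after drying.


Formula: MC = (W_wet - W_dry) / W_wet * 100
Water mass = 87.8 - 71.1 = 16.7 g
MC = 16.7 / 87.8 * 100 = 19.0205%

19.0205%


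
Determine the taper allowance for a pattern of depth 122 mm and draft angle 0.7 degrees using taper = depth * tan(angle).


Formula: taper = depth * tan(draft_angle)
tan(0.7 deg) = 0.0122179
taper = 122 mm * 0.0122179 = 1.4906 mm


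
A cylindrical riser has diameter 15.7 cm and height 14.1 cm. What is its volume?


Formula: V = pi * (D/2)^2 * H  (cylinder volume)
Radius = D/2 = 15.7/2 = 7.85 cm
V = pi * 7.85^2 * 14.1 = 2729.6584 cm^3

Answer: 2729.6584 cm^3


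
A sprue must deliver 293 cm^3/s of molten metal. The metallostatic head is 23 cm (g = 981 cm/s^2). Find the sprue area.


Formula: v = sqrt(2*g*h), A = Q/v
Velocity: v = sqrt(2 * 981 * 23) = sqrt(45126) = 212.4288 cm/s
Sprue area: A = Q / v = 293 / 212.4288 = 1.3793 cm^2


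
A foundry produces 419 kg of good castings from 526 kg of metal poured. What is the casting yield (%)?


Formula: Casting Yield = (W_good / W_total) * 100
Yield = (419 kg / 526 kg) * 100 = 79.6578%


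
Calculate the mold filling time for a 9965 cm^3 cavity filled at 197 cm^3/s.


Formula: t_fill = V_mold / Q_flow
t = 9965 cm^3 / 197 cm^3/s = 50.5838 s


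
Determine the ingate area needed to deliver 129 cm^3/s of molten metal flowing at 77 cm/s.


Formula: A_ingate = Q / v  (continuity equation)
A = 129 cm^3/s / 77 cm/s = 1.6753 cm^2

Final answer: 1.6753 cm^2


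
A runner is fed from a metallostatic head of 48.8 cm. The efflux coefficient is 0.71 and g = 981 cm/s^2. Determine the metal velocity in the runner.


Formula: v = Cd * sqrt(2 * g * h)  (Torricelli with discharge coefficient)
2*g*h = 2 * 981 * 48.8 = 95745.6 cm^2/s^2
sqrt(95745.6) = 309.42786 cm/s
v = 0.71 * 309.42786 = 219.6938 cm/s

Final answer: 219.6938 cm/s


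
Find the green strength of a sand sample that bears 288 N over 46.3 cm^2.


Formula: Compressive Strength = Force / Area
Strength = 288 N / 46.3 cm^2 = 6.2203 N/cm^2

6.2203 N/cm^2


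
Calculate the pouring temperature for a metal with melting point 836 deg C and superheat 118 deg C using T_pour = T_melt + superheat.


Formula: T_pour = T_melt + Superheat
T_pour = 836 + 118 = 954 deg C

Answer: 954 deg C


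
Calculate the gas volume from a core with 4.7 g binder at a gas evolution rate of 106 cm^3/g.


Formula: V_gas = W_binder * gas_evolution_rate
V = 4.7 g * 106 cm^3/g = 498.2000 cm^3


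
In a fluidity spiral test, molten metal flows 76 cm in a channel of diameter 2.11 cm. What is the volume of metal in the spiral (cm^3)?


Formula: V = pi * (d/2)^2 * L  (cylinder volume)
Radius = 2.11/2 = 1.055 cm
V = pi * 1.055^2 * 76 = 265.7470 cm^3


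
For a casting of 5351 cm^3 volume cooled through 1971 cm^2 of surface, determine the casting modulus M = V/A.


Formula: Casting Modulus M = V / A
M = 5351 cm^3 / 1971 cm^2 = 2.7149 cm


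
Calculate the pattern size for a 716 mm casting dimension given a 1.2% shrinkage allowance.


Formula: L_pattern = L_casting * (1 + shrinkage_rate/100)
Shrinkage factor = 1 + 1.2/100 = 1.012
L_pattern = 716 mm * 1.012 = 724.5920 mm

Final answer: 724.5920 mm


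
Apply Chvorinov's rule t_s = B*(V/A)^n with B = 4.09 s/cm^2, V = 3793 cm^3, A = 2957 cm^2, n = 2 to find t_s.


Formula: t_s = B * (V/A)^n  (Chvorinov's rule, n=2)
Modulus M = V/A = 3793/2957 = 1.282719 cm
M^2 = 1.282719^2 = 1.645368 cm^2
t_s = 4.09 * 1.645368 = 6.7296 s

Answer: 6.7296 s


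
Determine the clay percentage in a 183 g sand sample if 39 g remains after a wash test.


Formula: Clay% = (W_total - W_washed) / W_total * 100
Clay mass = 183 - 39 = 144 g
Clay% = 144 / 183 * 100 = 78.6885%


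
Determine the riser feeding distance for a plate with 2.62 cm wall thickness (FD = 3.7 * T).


Formula: FD = 3.7 * T  (riser feeding-distance rule)
FD = 3.7 * 2.62 cm = 9.6940 cm

Final answer: 9.6940 cm


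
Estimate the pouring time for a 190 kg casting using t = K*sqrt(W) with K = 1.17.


Formula: t = K * sqrt(W)
sqrt(W) = sqrt(190) = 13.78405
t = 1.17 * 13.78405 = 16.1273 s

16.1273 s


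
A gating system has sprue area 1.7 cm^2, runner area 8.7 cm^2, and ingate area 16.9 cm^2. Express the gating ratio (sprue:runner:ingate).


Sprue:Runner:Ingate = 1 : 8.7/1.7 : 16.9/1.7 = 1:5.12:9.94

1:5.12:9.94


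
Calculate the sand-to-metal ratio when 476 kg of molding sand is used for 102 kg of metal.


Formula: Sand-to-Metal Ratio = W_sand / W_metal
Ratio = 476 kg / 102 kg = 4.6667

Final answer: 4.6667


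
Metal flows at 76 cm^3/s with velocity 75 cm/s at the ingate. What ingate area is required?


Formula: A_ingate = Q / v  (continuity equation)
A = 76 cm^3/s / 75 cm/s = 1.0133 cm^2


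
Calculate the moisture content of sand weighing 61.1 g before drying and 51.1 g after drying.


Formula: MC = (W_wet - W_dry) / W_wet * 100
Water mass = 61.1 - 51.1 = 10.0 g
MC = 10.0 / 61.1 * 100 = 16.3666%


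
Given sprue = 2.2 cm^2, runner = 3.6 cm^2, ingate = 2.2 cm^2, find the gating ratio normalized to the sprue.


Sprue:Runner:Ingate = 1 : 3.6/2.2 : 2.2/2.2 = 1:1.64:1.00

Answer: 1:1.64:1.00


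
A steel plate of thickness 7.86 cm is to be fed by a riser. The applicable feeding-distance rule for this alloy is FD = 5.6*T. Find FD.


Formula: FD = 5.6 * T  (riser feeding-distance rule)
FD = 5.6 * 7.86 cm = 44.0160 cm

Answer: 44.0160 cm


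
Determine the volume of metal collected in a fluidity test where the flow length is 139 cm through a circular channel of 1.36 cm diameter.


Formula: V = pi * (d/2)^2 * L  (cylinder volume)
Radius = 1.36/2 = 0.68 cm
V = pi * 0.68^2 * 139 = 201.9215 cm^3

Final answer: 201.9215 cm^3


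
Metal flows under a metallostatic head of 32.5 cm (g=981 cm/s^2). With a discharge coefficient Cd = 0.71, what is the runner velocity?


Formula: v = Cd * sqrt(2 * g * h)  (Torricelli with discharge coefficient)
2*g*h = 2 * 981 * 32.5 = 63765.0 cm^2/s^2
sqrt(63765.0) = 252.51733 cm/s
v = 0.71 * 252.51733 = 179.2873 cm/s

Final answer: 179.2873 cm/s


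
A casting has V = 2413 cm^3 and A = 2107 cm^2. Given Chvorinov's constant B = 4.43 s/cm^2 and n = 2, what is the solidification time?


Formula: t_s = B * (V/A)^n  (Chvorinov's rule, n=2)
Modulus M = V/A = 2413/2107 = 1.145230 cm
M^2 = 1.145230^2 = 1.311552 cm^2
t_s = 4.43 * 1.311552 = 5.8102 s

Final answer: 5.8102 s


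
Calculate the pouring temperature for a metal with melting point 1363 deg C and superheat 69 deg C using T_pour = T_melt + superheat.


Formula: T_pour = T_melt + Superheat
T_pour = 1363 + 69 = 1432 deg C


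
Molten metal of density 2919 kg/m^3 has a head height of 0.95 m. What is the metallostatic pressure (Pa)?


Formula: P = rho * g * h
rho * g = 2919 * 9.81 = 28635.39 N/m^3
P = 28635.39 * 0.95 = 27203.6205 Pa

Answer: 27203.6205 Pa


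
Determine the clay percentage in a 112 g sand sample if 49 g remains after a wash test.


Formula: Clay% = (W_total - W_washed) / W_total * 100
Clay mass = 112 - 49 = 63 g
Clay% = 63 / 112 * 100 = 56.2500%

Final answer: 56.2500%


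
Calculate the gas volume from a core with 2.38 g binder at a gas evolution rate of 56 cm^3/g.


Formula: V_gas = W_binder * gas_evolution_rate
V = 2.38 g * 56 cm^3/g = 133.2800 cm^3


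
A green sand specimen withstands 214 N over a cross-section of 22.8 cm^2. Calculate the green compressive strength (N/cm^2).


Formula: Compressive Strength = Force / Area
Strength = 214 N / 22.8 cm^2 = 9.3860 N/cm^2


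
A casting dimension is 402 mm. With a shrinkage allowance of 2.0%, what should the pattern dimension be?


Formula: L_pattern = L_casting * (1 + shrinkage_rate/100)
Shrinkage factor = 1 + 2.0/100 = 1.02
L_pattern = 402 mm * 1.02 = 410.0400 mm


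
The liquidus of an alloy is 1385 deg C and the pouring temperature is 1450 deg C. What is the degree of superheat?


Formula: Superheat = T_pour - T_melt
Superheat = 1450 - 1385 = 65 deg C

Answer: 65 deg C


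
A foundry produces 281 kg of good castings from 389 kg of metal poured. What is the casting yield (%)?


Formula: Casting Yield = (W_good / W_total) * 100
Yield = (281 kg / 389 kg) * 100 = 72.2365%


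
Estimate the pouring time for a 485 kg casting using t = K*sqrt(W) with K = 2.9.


Formula: t = K * sqrt(W)
sqrt(W) = sqrt(485) = 22.02272
t = 2.9 * 22.02272 = 63.8659 s


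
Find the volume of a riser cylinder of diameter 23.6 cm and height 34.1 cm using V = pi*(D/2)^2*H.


Formula: V = pi * (D/2)^2 * H  (cylinder volume)
Radius = D/2 = 23.6/2 = 11.8 cm
V = pi * 11.8^2 * 34.1 = 14916.5458 cm^3

Final answer: 14916.5458 cm^3


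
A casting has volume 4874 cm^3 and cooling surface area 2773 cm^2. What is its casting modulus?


Formula: Casting Modulus M = V / A
M = 4874 cm^3 / 2773 cm^2 = 1.7577 cm

1.7577 cm


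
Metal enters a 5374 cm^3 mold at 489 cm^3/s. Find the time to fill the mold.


Formula: t_fill = V_mold / Q_flow
t = 5374 cm^3 / 489 cm^3/s = 10.9898 s


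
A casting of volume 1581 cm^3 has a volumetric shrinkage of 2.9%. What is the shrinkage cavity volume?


Formula: V_shrink = V_casting * shrinkage_pct / 100
V_shrink = 1581 cm^3 * 2.9 / 100 = 45.8490 cm^3

Final answer: 45.8490 cm^3


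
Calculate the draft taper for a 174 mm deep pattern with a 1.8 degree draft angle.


Formula: taper = depth * tan(draft_angle)
tan(1.8 deg) = 0.0314263
taper = 174 mm * 0.0314263 = 5.4682 mm

5.4682 mm


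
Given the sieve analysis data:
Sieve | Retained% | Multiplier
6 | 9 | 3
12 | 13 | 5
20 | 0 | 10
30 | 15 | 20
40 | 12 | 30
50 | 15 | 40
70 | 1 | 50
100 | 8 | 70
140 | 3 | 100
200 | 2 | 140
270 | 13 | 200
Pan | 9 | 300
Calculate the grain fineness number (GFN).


Formula: GFN = sum(pct * multiplier) / sum(pct)
sum(pct * multiplier) = 7842
sum(pct) = 100
GFN = 7842 / 100 = 78.42

78.42


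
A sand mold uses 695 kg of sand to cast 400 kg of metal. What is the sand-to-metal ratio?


Formula: Sand-to-Metal Ratio = W_sand / W_metal
Ratio = 695 kg / 400 kg = 1.7375


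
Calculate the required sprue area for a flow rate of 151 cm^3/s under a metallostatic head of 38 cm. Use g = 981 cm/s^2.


Formula: v = sqrt(2*g*h), A = Q/v
Velocity: v = sqrt(2 * 981 * 38) = sqrt(74556) = 273.0494 cm/s
Sprue area: A = Q / v = 151 / 273.0494 = 0.5530 cm^2

Final answer: 0.5530 cm^2


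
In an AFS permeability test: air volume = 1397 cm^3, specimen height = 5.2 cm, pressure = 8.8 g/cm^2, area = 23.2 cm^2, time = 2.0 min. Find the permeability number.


Formula: Permeability Number P = (V * H) / (p * A * t)
Numerator: V * H = 1397 * 5.2 = 7264.4
Denominator: p * A * t = 8.8 * 23.2 * 2.0 = 408.32
P = 7264.4 / 408.32 = 17.7909

17.7909


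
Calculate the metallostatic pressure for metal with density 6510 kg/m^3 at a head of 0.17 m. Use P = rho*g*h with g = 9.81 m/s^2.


Formula: P = rho * g * h
rho * g = 6510 * 9.81 = 63863.1 N/m^3
P = 63863.1 * 0.17 = 10856.7270 Pa


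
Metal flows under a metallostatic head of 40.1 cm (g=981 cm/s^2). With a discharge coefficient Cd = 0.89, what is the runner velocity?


Formula: v = Cd * sqrt(2 * g * h)  (Torricelli with discharge coefficient)
2*g*h = 2 * 981 * 40.1 = 78676.2 cm^2/s^2
sqrt(78676.2) = 280.49278 cm/s
v = 0.89 * 280.49278 = 249.6386 cm/s


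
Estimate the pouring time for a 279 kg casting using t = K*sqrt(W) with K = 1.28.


Formula: t = K * sqrt(W)
sqrt(W) = sqrt(279) = 16.70329
t = 1.28 * 16.70329 = 21.3802 s

21.3802 s


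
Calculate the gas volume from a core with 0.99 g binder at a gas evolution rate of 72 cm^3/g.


Formula: V_gas = W_binder * gas_evolution_rate
V = 0.99 g * 72 cm^3/g = 71.2800 cm^3

71.2800 cm^3


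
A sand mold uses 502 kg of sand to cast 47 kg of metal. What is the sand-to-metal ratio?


Formula: Sand-to-Metal Ratio = W_sand / W_metal
Ratio = 502 kg / 47 kg = 10.6809


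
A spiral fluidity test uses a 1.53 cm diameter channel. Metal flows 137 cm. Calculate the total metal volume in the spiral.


Formula: V = pi * (d/2)^2 * L  (cylinder volume)
Radius = 1.53/2 = 0.765 cm
V = pi * 0.765^2 * 137 = 251.8798 cm^3

Answer: 251.8798 cm^3


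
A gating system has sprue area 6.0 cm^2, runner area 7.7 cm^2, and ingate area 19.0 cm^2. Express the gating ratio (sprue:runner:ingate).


Sprue:Runner:Ingate = 1 : 7.7/6.0 : 19.0/6.0 = 1:1.28:3.17


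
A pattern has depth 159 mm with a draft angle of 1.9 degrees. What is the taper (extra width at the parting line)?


Formula: taper = depth * tan(draft_angle)
tan(1.9 deg) = 0.0331734
taper = 159 mm * 0.0331734 = 5.2746 mm

5.2746 mm


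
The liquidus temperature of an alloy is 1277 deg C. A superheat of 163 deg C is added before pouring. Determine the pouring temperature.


Formula: T_pour = T_melt + Superheat
T_pour = 1277 + 163 = 1440 deg C

1440 deg C


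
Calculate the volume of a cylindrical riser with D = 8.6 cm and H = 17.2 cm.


Formula: V = pi * (D/2)^2 * H  (cylinder volume)
Radius = D/2 = 8.6/2 = 4.3 cm
V = pi * 4.3^2 * 17.2 = 999.1144 cm^3

Final answer: 999.1144 cm^3


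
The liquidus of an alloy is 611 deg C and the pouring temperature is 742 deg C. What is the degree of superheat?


Formula: Superheat = T_pour - T_melt
Superheat = 742 - 611 = 131 deg C

Final answer: 131 deg C


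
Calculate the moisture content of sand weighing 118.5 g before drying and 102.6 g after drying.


Formula: MC = (W_wet - W_dry) / W_wet * 100
Water mass = 118.5 - 102.6 = 15.9 g
MC = 15.9 / 118.5 * 100 = 13.4177%

Final answer: 13.4177%


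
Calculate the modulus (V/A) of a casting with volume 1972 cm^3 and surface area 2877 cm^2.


Formula: Casting Modulus M = V / A
M = 1972 cm^3 / 2877 cm^2 = 0.6854 cm

Final answer: 0.6854 cm


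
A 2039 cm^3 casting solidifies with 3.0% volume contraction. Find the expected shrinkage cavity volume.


Formula: V_shrink = V_casting * shrinkage_pct / 100
V_shrink = 2039 cm^3 * 3.0 / 100 = 61.1700 cm^3

61.1700 cm^3


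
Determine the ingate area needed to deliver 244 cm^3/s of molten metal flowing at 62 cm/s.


Formula: A_ingate = Q / v  (continuity equation)
A = 244 cm^3/s / 62 cm/s = 3.9355 cm^2

Answer: 3.9355 cm^2


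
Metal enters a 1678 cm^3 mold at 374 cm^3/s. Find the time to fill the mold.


Formula: t_fill = V_mold / Q_flow
t = 1678 cm^3 / 374 cm^3/s = 4.4866 s

Answer: 4.4866 s


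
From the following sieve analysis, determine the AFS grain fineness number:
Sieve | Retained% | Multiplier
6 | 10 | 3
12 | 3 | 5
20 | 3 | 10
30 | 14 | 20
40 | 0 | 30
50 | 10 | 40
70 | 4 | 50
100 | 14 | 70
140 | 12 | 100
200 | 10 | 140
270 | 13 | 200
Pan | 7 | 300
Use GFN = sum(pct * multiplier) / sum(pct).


Formula: GFN = sum(pct * multiplier) / sum(pct)
sum(pct * multiplier) = 9235
sum(pct) = 100
GFN = 9235 / 100 = 92.35

92.35


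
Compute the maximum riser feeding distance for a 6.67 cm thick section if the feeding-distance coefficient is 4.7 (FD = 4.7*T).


Formula: FD = 4.7 * T  (riser feeding-distance rule)
FD = 4.7 * 6.67 cm = 31.3490 cm

Answer: 31.3490 cm


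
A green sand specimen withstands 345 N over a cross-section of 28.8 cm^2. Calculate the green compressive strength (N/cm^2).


Formula: Compressive Strength = Force / Area
Strength = 345 N / 28.8 cm^2 = 11.9792 N/cm^2

11.9792 N/cm^2


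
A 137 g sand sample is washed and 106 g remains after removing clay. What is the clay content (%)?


Formula: Clay% = (W_total - W_washed) / W_total * 100
Clay mass = 137 - 106 = 31 g
Clay% = 31 / 137 * 100 = 22.6277%

22.6277%


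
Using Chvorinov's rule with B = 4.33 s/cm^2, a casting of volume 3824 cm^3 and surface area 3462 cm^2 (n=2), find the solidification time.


Formula: t_s = B * (V/A)^n  (Chvorinov's rule, n=2)
Modulus M = V/A = 3824/3462 = 1.104564 cm
M^2 = 1.104564^2 = 1.220062 cm^2
t_s = 4.33 * 1.220062 = 5.2829 s

Answer: 5.2829 s


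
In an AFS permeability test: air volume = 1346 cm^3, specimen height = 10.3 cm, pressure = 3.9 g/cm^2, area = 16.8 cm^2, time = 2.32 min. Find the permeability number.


Formula: Permeability Number P = (V * H) / (p * A * t)
Numerator: V * H = 1346 * 10.3 = 13863.8
Denominator: p * A * t = 3.9 * 16.8 * 2.32 = 152.0064
P = 13863.8 / 152.0064 = 91.2054

Answer: 91.2054


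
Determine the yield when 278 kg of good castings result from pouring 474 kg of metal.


Formula: Casting Yield = (W_good / W_total) * 100
Yield = (278 kg / 474 kg) * 100 = 58.6498%


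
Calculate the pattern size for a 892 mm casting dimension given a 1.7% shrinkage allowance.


Formula: L_pattern = L_casting * (1 + shrinkage_rate/100)
Shrinkage factor = 1 + 1.7/100 = 1.017
L_pattern = 892 mm * 1.017 = 907.1640 mm

Final answer: 907.1640 mm


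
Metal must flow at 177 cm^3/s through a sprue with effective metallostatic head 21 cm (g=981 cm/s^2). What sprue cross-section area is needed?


Formula: v = sqrt(2*g*h), A = Q/v
Velocity: v = sqrt(2 * 981 * 21) = sqrt(41202) = 202.9828 cm/s
Sprue area: A = Q / v = 177 / 202.9828 = 0.8720 cm^2


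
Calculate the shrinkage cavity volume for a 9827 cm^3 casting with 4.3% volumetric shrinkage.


Formula: V_shrink = V_casting * shrinkage_pct / 100
V_shrink = 9827 cm^3 * 4.3 / 100 = 422.5610 cm^3

Final answer: 422.5610 cm^3


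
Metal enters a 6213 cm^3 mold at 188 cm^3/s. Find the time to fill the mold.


Formula: t_fill = V_mold / Q_flow
t = 6213 cm^3 / 188 cm^3/s = 33.0479 s

Final answer: 33.0479 s


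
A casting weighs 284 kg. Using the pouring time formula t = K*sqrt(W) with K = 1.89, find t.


Formula: t = K * sqrt(W)
sqrt(W) = sqrt(284) = 16.85230
t = 1.89 * 16.85230 = 31.8508 s

31.8508 s


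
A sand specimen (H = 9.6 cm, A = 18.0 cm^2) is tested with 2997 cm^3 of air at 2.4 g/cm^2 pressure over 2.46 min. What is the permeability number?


Formula: Permeability Number P = (V * H) / (p * A * t)
Numerator: V * H = 2997 * 9.6 = 28771.2
Denominator: p * A * t = 2.4 * 18.0 * 2.46 = 106.272
P = 28771.2 / 106.272 = 270.7317

Answer: 270.7317


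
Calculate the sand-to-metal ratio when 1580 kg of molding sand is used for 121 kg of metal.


Formula: Sand-to-Metal Ratio = W_sand / W_metal
Ratio = 1580 kg / 121 kg = 13.0579


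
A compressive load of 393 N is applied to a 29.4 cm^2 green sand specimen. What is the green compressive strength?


Formula: Compressive Strength = Force / Area
Strength = 393 N / 29.4 cm^2 = 13.3673 N/cm^2

Final answer: 13.3673 N/cm^2


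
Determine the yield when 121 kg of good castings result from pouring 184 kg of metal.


Formula: Casting Yield = (W_good / W_total) * 100
Yield = (121 kg / 184 kg) * 100 = 65.7609%

Final answer: 65.7609%


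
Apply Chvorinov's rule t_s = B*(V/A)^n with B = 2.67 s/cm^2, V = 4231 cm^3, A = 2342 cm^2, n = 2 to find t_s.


Formula: t_s = B * (V/A)^n  (Chvorinov's rule, n=2)
Modulus M = V/A = 4231/2342 = 1.806576 cm
M^2 = 1.806576^2 = 3.263717 cm^2
t_s = 2.67 * 3.263717 = 8.7141 s

Answer: 8.7141 s


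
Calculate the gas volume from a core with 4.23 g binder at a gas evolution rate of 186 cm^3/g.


Formula: V_gas = W_binder * gas_evolution_rate
V = 4.23 g * 186 cm^3/g = 786.7800 cm^3


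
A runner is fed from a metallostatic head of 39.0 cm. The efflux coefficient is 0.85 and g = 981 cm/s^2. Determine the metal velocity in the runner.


Formula: v = Cd * sqrt(2 * g * h)  (Torricelli with discharge coefficient)
2*g*h = 2 * 981 * 39.0 = 76518.0 cm^2/s^2
sqrt(76518.0) = 276.61887 cm/s
v = 0.85 * 276.61887 = 235.1260 cm/s

Answer: 235.1260 cm/s


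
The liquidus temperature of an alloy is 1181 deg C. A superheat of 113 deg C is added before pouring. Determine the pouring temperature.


Formula: T_pour = T_melt + Superheat
T_pour = 1181 + 113 = 1294 deg C

Answer: 1294 deg C


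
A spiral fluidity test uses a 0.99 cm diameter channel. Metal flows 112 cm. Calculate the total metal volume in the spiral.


Formula: V = pi * (d/2)^2 * L  (cylinder volume)
Radius = 0.99/2 = 0.495 cm
V = pi * 0.495^2 * 112 = 86.2141 cm^3

Answer: 86.2141 cm^3


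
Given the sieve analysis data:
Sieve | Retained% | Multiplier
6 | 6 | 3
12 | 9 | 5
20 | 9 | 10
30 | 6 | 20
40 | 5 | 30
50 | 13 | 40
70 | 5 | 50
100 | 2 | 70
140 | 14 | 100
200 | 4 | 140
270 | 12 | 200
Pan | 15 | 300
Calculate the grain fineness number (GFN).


Formula: GFN = sum(pct * multiplier) / sum(pct)
sum(pct * multiplier) = 10193
sum(pct) = 100
GFN = 10193 / 100 = 101.93

Final answer: 101.93


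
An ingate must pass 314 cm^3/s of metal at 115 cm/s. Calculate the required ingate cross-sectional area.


Formula: A_ingate = Q / v  (continuity equation)
A = 314 cm^3/s / 115 cm/s = 2.7304 cm^2

2.7304 cm^2


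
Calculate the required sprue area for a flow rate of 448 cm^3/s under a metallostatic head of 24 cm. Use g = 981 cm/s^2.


Formula: v = sqrt(2*g*h), A = Q/v
Velocity: v = sqrt(2 * 981 * 24) = sqrt(47088) = 216.9977 cm/s
Sprue area: A = Q / v = 448 / 216.9977 = 2.0645 cm^2


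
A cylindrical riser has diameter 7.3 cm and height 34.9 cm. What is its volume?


Formula: V = pi * (D/2)^2 * H  (cylinder volume)
Radius = D/2 = 7.3/2 = 3.65 cm
V = pi * 3.65^2 * 34.9 = 1460.7000 cm^3

1460.7000 cm^3


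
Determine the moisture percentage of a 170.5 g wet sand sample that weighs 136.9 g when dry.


Formula: MC = (W_wet - W_dry) / W_wet * 100
Water mass = 170.5 - 136.9 = 33.6 g
MC = 33.6 / 170.5 * 100 = 19.7067%

Final answer: 19.7067%


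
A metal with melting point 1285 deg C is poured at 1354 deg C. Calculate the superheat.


Formula: Superheat = T_pour - T_melt
Superheat = 1354 - 1285 = 69 deg C

Answer: 69 deg C


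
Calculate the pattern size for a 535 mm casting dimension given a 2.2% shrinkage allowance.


Formula: L_pattern = L_casting * (1 + shrinkage_rate/100)
Shrinkage factor = 1 + 2.2/100 = 1.022
L_pattern = 535 mm * 1.022 = 546.7700 mm


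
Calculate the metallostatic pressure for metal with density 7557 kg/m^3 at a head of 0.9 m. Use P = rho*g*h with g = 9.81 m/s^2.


Formula: P = rho * g * h
rho * g = 7557 * 9.81 = 74134.17 N/m^3
P = 74134.17 * 0.9 = 66720.7530 Pa

66720.7530 Pa


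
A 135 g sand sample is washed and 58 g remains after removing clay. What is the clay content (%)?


Formula: Clay% = (W_total - W_washed) / W_total * 100
Clay mass = 135 - 58 = 77 g
Clay% = 77 / 135 * 100 = 57.0370%

Final answer: 57.0370%


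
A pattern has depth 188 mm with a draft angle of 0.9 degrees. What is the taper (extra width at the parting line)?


Formula: taper = depth * tan(draft_angle)
tan(0.9 deg) = 0.0157093
taper = 188 mm * 0.0157093 = 2.9533 mm

2.9533 mm


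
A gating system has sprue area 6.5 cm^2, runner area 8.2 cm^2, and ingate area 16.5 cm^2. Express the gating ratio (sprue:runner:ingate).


Sprue:Runner:Ingate = 1 : 8.2/6.5 : 16.5/6.5 = 1:1.26:2.54

Final answer: 1:1.26:2.54


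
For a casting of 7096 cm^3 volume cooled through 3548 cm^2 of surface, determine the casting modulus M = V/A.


Formula: Casting Modulus M = V / A
M = 7096 cm^3 / 3548 cm^2 = 2.0000 cm

Answer: 2.0000 cm


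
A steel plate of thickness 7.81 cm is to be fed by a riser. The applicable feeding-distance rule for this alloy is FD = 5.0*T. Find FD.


Formula: FD = 5.0 * T  (riser feeding-distance rule)
FD = 5.0 * 7.81 cm = 39.0500 cm

Answer: 39.0500 cm


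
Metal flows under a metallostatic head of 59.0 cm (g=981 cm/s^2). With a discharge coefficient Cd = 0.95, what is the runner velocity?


Formula: v = Cd * sqrt(2 * g * h)  (Torricelli with discharge coefficient)
2*g*h = 2 * 981 * 59.0 = 115758.0 cm^2/s^2
sqrt(115758.0) = 340.23227 cm/s
v = 0.95 * 340.23227 = 323.2207 cm/s

323.2207 cm/s


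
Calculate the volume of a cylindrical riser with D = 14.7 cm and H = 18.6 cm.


Formula: V = pi * (D/2)^2 * H  (cylinder volume)
Radius = D/2 = 14.7/2 = 7.35 cm
V = pi * 7.35^2 * 18.6 = 3156.7304 cm^3

3156.7304 cm^3


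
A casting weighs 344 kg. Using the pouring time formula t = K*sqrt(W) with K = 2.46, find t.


Formula: t = K * sqrt(W)
sqrt(W) = sqrt(344) = 18.54724
t = 2.46 * 18.54724 = 45.6262 s

Final answer: 45.6262 s


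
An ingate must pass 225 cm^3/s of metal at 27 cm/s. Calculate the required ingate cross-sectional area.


Formula: A_ingate = Q / v  (continuity equation)
A = 225 cm^3/s / 27 cm/s = 8.3333 cm^2

8.3333 cm^2


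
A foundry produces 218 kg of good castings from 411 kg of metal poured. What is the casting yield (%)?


Formula: Casting Yield = (W_good / W_total) * 100
Yield = (218 kg / 411 kg) * 100 = 53.0414%

Final answer: 53.0414%


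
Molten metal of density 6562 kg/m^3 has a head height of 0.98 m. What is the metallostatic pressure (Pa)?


Formula: P = rho * g * h
rho * g = 6562 * 9.81 = 64373.22 N/m^3
P = 64373.22 * 0.98 = 63085.7556 Pa

Final answer: 63085.7556 Pa


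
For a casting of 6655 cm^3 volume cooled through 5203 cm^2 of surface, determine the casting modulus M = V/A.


Formula: Casting Modulus M = V / A
M = 6655 cm^3 / 5203 cm^2 = 1.2791 cm

Final answer: 1.2791 cm


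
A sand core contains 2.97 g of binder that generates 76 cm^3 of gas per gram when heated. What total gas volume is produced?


Formula: V_gas = W_binder * gas_evolution_rate
V = 2.97 g * 76 cm^3/g = 225.7200 cm^3

Final answer: 225.7200 cm^3


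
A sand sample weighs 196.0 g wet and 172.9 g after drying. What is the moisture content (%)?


Formula: MC = (W_wet - W_dry) / W_wet * 100
Water mass = 196.0 - 172.9 = 23.1 g
MC = 23.1 / 196.0 * 100 = 11.7857%


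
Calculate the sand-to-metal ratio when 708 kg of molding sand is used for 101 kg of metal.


Formula: Sand-to-Metal Ratio = W_sand / W_metal
Ratio = 708 kg / 101 kg = 7.0099

Answer: 7.0099


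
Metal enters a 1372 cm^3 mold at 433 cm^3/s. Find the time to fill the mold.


Formula: t_fill = V_mold / Q_flow
t = 1372 cm^3 / 433 cm^3/s = 3.1686 s

Final answer: 3.1686 s


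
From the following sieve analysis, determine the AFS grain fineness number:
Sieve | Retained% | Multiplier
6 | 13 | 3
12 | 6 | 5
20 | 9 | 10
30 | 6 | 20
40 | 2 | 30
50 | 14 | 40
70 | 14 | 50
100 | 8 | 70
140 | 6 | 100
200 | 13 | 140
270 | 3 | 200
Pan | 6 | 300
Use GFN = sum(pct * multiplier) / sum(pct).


Formula: GFN = sum(pct * multiplier) / sum(pct)
sum(pct * multiplier) = 6979
sum(pct) = 100
GFN = 6979 / 100 = 69.79

Final answer: 69.79


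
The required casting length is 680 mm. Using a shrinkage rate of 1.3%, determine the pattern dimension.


Formula: L_pattern = L_casting * (1 + shrinkage_rate/100)
Shrinkage factor = 1 + 1.3/100 = 1.013
L_pattern = 680 mm * 1.013 = 688.8400 mm

Answer: 688.8400 mm


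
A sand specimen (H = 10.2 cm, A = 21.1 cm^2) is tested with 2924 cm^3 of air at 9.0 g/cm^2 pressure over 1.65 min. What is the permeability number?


Formula: Permeability Number P = (V * H) / (p * A * t)
Numerator: V * H = 2924 * 10.2 = 29824.8
Denominator: p * A * t = 9.0 * 21.1 * 1.65 = 313.335
P = 29824.8 / 313.335 = 95.1850

95.1850


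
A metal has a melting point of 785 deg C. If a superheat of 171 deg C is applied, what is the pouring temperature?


Formula: T_pour = T_melt + Superheat
T_pour = 785 + 171 = 956 deg C

Answer: 956 deg C


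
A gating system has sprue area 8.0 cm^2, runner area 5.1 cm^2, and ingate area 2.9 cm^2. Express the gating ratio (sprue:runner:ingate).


Sprue:Runner:Ingate = 1 : 5.1/8.0 : 2.9/8.0 = 1:0.64:0.36


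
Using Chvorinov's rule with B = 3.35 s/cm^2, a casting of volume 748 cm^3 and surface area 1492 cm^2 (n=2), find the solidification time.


Formula: t_s = B * (V/A)^n  (Chvorinov's rule, n=2)
Modulus M = V/A = 748/1492 = 0.501340 cm
M^2 = 0.501340^2 = 0.251342 cm^2
t_s = 3.35 * 0.251342 = 0.8420 s

Answer: 0.8420 s


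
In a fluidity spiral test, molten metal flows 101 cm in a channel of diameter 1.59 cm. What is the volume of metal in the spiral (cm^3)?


Formula: V = pi * (d/2)^2 * L  (cylinder volume)
Radius = 1.59/2 = 0.795 cm
V = pi * 0.795^2 * 101 = 200.5421 cm^3

200.5421 cm^3


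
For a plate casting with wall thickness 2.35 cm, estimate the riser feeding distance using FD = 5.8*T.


Formula: FD = 5.8 * T  (riser feeding-distance rule)
FD = 5.8 * 2.35 cm = 13.6300 cm


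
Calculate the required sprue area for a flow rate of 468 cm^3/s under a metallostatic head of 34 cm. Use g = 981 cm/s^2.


Formula: v = sqrt(2*g*h), A = Q/v
Velocity: v = sqrt(2 * 981 * 34) = sqrt(66708) = 258.2789 cm/s
Sprue area: A = Q / v = 468 / 258.2789 = 1.8120 cm^2

1.8120 cm^2
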